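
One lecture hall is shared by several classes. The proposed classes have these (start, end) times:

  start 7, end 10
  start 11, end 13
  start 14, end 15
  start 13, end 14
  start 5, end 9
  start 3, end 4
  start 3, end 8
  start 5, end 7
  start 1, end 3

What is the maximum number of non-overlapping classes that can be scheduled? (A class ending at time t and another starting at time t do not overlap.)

7

By end time: (1,3), (3,4), (5,7), (3,8), (5,9), (7,10), (11,13), (13,14), (14,15).
Pick (1,3); next start ≥ 3 → (3,4); next start ≥ 4 → (5,7); next start ≥ 7 → (7,10); next start ≥ 10 → (11,13); next start ≥ 13 → (13,14); next start ≥ 14 → (14,15).
Selected 7 classes.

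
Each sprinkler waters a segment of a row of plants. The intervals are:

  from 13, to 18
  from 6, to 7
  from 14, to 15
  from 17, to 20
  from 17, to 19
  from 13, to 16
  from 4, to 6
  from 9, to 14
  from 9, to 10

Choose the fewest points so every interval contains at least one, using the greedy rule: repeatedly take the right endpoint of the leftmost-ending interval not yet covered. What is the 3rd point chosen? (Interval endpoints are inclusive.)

Sort by right endpoint; whenever an interval is uncovered, place a point at its right end.
Sorted: [4,6] [6,7] [9,10] [9,14] [14,15] [13,16] [13,18] [17,19] [17,20]
{[4,6],[6,7]} hit by 6; {[9,10],[9,14]} hit by 10; {[14,15],[13,16],[13,18]} hit by 15; {[17,19],[17,20]} hit by 19.
Points: 6, 10, 15, 19 (4 total).

15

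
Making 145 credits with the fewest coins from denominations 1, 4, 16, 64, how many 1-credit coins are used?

1

145 = 2×64 + 1×16 + 1×1
Count of 1: 1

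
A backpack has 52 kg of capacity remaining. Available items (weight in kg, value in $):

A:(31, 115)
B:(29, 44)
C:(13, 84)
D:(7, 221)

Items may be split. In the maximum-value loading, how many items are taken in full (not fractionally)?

3

Sort by value per unit weight and fill in that order.
Ratios (sorted): D 31.57, C 6.46, A 3.71, B 1.52
take D (7 @ 221); take C (13 @ 84); take A (31 @ 115); take 1/29 of B → 1.52. Capacity used 52/52.
3 item(s) taken whole; one partial (take 1/29 of B).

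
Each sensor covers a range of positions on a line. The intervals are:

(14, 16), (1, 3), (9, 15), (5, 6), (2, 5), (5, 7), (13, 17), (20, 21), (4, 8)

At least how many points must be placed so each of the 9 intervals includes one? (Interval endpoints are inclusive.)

Process intervals by earliest right end; each time one isn't hit yet, stab at its right endpoint.
Sorted: [1,3] [2,5] [5,6] [5,7] [4,8] [9,15] [14,16] [13,17] [20,21]
{[1,3],[2,5]} hit by 3; {[5,6],[5,7],[4,8]} hit by 6; {[9,15],[14,16],[13,17]} hit by 15; {[20,21]} hit by 21.
Points: 3, 6, 15, 21 (4 total).

4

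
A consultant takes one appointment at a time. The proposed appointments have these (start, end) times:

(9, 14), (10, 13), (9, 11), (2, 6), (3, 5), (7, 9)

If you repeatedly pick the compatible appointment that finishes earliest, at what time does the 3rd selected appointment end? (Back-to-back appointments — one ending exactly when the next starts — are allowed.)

Order by finish time; keep every interval that doesn't clash with the previous kept one.
By end time: (3,5), (2,6), (7,9), (9,11), (10,13), (9,14).
Pick (3,5); next start ≥ 5 → (7,9); next start ≥ 9 → (9,11).
Selected: (3,5) (7,9) (9,11)

11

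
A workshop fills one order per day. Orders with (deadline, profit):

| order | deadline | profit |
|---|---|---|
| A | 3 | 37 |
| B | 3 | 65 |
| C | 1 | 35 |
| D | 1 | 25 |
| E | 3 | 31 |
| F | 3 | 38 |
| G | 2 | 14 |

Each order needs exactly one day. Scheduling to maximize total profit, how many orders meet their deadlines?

3

Sort by profit descending; place each in the latest free slot ≤ its deadline.
By profit: B(d3,65), F(d3,38), A(d3,37), C(d1,35), E(d3,31), D(d1,25), G(d2,14)
B→slot 3; F→slot 2; A→slot 1; C skipped; E skipped; D skipped; G skipped.
3 of 7 scheduled.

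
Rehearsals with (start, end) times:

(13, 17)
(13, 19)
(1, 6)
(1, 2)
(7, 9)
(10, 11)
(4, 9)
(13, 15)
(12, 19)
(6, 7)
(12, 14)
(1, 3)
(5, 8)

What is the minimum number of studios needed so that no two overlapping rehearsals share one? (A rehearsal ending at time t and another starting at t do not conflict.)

5

Events (time:±→running): 1:+→1 1:+→2 1:+→3 2:-→2 3:-→1 4:+→2 5:+→3 6:-→2 6:+→3 7:-→2 7:+→3 8:-→2 9:-→1 9:-→0 10:+→1 11:-→0 12:+→1 12:+→2 13:+→3 13:+→4 13:+→5 … peak 5.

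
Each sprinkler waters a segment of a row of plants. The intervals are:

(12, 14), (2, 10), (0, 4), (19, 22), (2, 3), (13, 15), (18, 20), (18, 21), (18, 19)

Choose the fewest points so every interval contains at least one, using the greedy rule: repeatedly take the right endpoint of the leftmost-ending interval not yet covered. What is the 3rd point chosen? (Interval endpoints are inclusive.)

Sorted: [2,3] [0,4] [2,10] [12,14] [13,15] [18,19] [18,20] [18,21] [19,22]
{[2,3],[0,4],[2,10]} hit by 3; {[12,14],[13,15]} hit by 14; {[18,19],[18,20],[18,21],[19,22]} hit by 19.
Points: 3, 14, 19 (3 total).

19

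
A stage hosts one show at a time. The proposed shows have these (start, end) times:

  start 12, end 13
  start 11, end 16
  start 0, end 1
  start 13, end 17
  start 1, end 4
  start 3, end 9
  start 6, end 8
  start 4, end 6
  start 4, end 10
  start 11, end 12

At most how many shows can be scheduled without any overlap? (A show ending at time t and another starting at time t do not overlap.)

7

Sort by end time and greedily take each interval whose start is ≥ the last chosen end.
Sorted by end: (0,1)  (1,4)  (4,6)  (6,8)  (3,9)  (4,10)  (11,12)  (12,13)  (11,16)  (13,17)
take (0,1); take (1,4); take (4,6); take (6,8); take (11,12); take (12,13); skip (11,16); take (13,17).
Selected 7 shows.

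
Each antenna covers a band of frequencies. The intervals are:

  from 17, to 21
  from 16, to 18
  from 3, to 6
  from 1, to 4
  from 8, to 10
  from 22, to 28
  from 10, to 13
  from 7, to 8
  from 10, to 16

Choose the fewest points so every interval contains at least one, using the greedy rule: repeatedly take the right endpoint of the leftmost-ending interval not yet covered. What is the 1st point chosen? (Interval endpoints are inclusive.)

4

Sort by right endpoint; whenever an interval is uncovered, place a point at its right end.
Sorted: [1,4] [3,6] [7,8] [8,10] [10,13] [10,16] [16,18] [17,21] [22,28]
{[1,4],[3,6]} hit by 4; {[7,8],[8,10]} hit by 8; {[10,13],[10,16]} hit by 13; {[16,18],[17,21]} hit by 18; {[22,28]} hit by 28.
Points: 4, 8, 13, 18, 28 (5 total).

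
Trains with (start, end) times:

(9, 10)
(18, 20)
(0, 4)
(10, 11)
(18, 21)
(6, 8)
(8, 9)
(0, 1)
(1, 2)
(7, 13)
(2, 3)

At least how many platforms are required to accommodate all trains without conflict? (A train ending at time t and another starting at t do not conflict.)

Count concurrent intervals with a sweep; the peak is the room count.
starts: [0, 0, 1, 2, 6, 7, 8, 9, 10, 18, 18]
ends:   [1, 2, 3, 4, 8, 9, 10, 11, 13, 20, 21]
s0→1 s0→2  — peak 2.

2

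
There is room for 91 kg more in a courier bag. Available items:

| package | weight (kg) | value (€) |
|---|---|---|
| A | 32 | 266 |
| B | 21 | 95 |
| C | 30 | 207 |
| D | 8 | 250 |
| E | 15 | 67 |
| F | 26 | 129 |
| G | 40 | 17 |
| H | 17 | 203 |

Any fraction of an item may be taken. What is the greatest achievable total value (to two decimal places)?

945.85

Order: D (250/8=31.25) > H (203/17=11.94) > A (266/32=8.31) > C (207/30=6.90) > F (129/26=4.96) > B (95/21=4.52) > E (67/15=4.47) > G (17/40=0.42)
Fill: take D (8 @ 250) → take H (17 @ 203) → take A (32 @ 266) → take C (30 @ 207) → take 4/26 of F → 19.85; 91/91 used.
Total value = 945.85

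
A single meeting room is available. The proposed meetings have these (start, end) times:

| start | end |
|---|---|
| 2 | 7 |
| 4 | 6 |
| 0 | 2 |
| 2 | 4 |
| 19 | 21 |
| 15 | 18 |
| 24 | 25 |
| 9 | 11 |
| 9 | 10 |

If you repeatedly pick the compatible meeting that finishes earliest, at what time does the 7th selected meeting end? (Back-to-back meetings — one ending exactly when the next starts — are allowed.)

25

By end time: (0,2), (2,4), (4,6), (2,7), (9,10), (9,11), (15,18), (19,21), (24,25).
Pick (0,2); next start ≥ 2 → (2,4); next start ≥ 4 → (4,6); next start ≥ 6 → (9,10); next start ≥ 10 → (15,18); next start ≥ 18 → (19,21); next start ≥ 21 → (24,25).
Selected: (0,2) (2,4) (4,6) (9,10) (15,18) (19,21) (24,25)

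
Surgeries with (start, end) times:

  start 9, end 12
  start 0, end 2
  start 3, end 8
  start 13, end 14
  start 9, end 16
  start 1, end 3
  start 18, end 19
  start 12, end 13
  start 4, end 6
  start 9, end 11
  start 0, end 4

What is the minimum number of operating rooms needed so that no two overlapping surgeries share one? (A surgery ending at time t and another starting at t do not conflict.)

3

starts: [0, 0, 1, 3, 4, 9, 9, 9, 12, 13, 18]
ends:   [2, 3, 4, 6, 8, 11, 12, 13, 14, 16, 19]
s0→1 s0→2 s1→3  — peak 3.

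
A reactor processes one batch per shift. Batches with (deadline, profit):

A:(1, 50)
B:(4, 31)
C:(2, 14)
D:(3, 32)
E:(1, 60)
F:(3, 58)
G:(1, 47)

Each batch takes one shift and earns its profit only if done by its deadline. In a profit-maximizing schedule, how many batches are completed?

Sort by profit descending; place each in the latest free slot ≤ its deadline.
Profit order: E=60 F=58 A=50 G=47 D=32 B=31 C=14
Assign: E→slot 1, F→slot 3, A skipped, G skipped, D→slot 2, B→slot 4, C skipped.
Slots: [1:E] [2:D] [3:F] [4:B]
4 of 7 scheduled.

4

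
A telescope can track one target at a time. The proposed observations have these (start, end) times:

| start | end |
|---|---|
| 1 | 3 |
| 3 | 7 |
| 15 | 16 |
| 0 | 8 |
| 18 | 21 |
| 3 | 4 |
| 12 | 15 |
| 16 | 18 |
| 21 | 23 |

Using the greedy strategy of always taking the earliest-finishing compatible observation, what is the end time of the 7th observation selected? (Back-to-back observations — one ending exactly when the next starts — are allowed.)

23

Sort by end time and greedily take each interval whose start is ≥ the last chosen end.
Sorted by end: (1,3)  (3,4)  (3,7)  (0,8)  (12,15)  (15,16)  (16,18)  (18,21)  (21,23)
take (1,3); take (3,4); take (12,15); take (15,16); take (16,18); take (18,21); take (21,23).
Selected: (1,3) (3,4) (12,15) (15,16) (16,18) (18,21) (21,23)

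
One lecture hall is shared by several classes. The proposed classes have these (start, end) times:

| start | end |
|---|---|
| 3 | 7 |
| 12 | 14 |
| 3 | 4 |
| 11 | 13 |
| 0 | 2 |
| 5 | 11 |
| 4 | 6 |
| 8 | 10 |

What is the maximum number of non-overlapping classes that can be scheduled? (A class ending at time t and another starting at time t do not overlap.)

5

Order by finish time; keep every interval that doesn't clash with the previous kept one.
By end time: (0,2), (3,4), (4,6), (3,7), (8,10), (5,11), (11,13), (12,14).
Pick (0,2); next start ≥ 2 → (3,4); next start ≥ 4 → (4,6); next start ≥ 6 → (8,10); next start ≥ 10 → (11,13).
Selected 5 classes.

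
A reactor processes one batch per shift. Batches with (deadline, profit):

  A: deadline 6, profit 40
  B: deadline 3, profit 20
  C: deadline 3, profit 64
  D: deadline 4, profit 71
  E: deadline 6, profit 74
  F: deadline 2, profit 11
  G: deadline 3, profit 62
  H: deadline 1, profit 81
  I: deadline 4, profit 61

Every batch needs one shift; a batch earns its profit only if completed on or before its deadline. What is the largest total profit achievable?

Take jobs in profit order; each goes to the latest open slot no later than its deadline.
By profit: H(d1,81), E(d6,74), D(d4,71), C(d3,64), G(d3,62), I(d4,61), A(d6,40), B(d3,20), F(d2,11)
H→slot 1; E→slot 6; D→slot 4; C→slot 3; G→slot 2; I skipped; A→slot 5; B skipped; F skipped.
Profit = 81 + 62 + 64 + 71 + 40 + 74 = 392

392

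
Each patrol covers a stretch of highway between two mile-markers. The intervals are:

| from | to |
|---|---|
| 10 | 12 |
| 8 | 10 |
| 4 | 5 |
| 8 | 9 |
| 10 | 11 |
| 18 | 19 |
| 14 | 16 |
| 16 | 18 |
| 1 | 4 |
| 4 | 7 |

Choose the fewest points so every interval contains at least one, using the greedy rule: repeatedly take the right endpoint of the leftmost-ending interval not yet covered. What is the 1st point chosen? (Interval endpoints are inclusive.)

4

Sorted: [1,4] [4,5] [4,7] [8,9] [8,10] [10,11] [10,12] [14,16] [16,18] [18,19]
{[1,4],[4,5],[4,7]} hit by 4; {[8,9],[8,10]} hit by 9; {[10,11],[10,12]} hit by 11; {[14,16],[16,18]} hit by 16; {[18,19]} hit by 19.
Points: 4, 9, 11, 16, 19 (5 total).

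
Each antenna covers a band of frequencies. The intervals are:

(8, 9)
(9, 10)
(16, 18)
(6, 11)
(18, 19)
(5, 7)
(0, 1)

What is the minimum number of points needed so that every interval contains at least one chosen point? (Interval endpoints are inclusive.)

By right end: [0,1]  [5,7]  [8,9]  [9,10]  [6,11]  [16,18]  [18,19]
[0,1] uncovered → point at 1; [5,7] uncovered → point at 7; [8,9] uncovered → point at 9; [16,18] uncovered → point at 18.
Points: 1, 7, 9, 18 (4 total).

4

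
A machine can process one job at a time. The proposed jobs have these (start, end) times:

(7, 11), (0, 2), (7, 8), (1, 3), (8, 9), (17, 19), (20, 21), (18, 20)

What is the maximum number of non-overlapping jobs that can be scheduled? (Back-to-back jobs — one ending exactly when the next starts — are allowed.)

Greedy by earliest finish: after sorting by end time, pick each interval compatible with the last pick.
By end time: (0,2), (1,3), (7,8), (8,9), (7,11), (17,19), (18,20), (20,21).
Pick (0,2); next start ≥ 2 → (7,8); next start ≥ 8 → (8,9); next start ≥ 9 → (17,19); next start ≥ 19 → (20,21).
Selected 5 jobs.

5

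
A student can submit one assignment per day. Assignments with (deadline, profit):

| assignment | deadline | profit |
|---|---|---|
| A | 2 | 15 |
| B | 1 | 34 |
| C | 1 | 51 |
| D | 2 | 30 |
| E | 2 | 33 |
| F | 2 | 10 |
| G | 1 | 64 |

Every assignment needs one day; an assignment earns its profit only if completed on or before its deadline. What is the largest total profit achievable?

Take jobs in profit order; each goes to the latest open slot no later than its deadline.
Profit order: G=64 C=51 B=34 E=33 D=30 A=15 F=10
Assign: G→slot 1, C skipped, B skipped, E→slot 2, D skipped, A skipped, F skipped.
Slots: [1:G] [2:E]
Profit = 64 + 33 = 97

97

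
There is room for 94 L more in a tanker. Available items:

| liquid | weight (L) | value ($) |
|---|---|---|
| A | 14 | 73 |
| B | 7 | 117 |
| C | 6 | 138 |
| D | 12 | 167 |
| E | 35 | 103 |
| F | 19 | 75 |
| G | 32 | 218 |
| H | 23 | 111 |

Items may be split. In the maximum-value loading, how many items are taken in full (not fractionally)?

Sort by value per unit weight and fill in that order.
Order: C (138/6=23.00) > B (117/7=16.71) > D (167/12=13.92) > G (218/32=6.81) > A (73/14=5.21) > H (111/23=4.83) > F (75/19=3.95) > E (103/35=2.94)
Fill: take C (6 @ 138) → take B (7 @ 117) → take D (12 @ 167) → take G (32 @ 218) → take A (14 @ 73) → take H (23 @ 111); 94/94 used.
6 item(s) taken whole.

6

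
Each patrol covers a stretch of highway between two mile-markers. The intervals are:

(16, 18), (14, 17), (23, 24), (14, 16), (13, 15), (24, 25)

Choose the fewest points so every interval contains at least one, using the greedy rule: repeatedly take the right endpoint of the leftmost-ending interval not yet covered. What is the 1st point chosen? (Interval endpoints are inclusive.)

15

Process intervals by earliest right end; each time one isn't hit yet, stab at its right endpoint.
Sorted: [13,15] [14,16] [14,17] [16,18] [23,24] [24,25]
{[13,15],[14,16],[14,17]} hit by 15; {[16,18]} hit by 18; {[23,24],[24,25]} hit by 24.
Points: 15, 18, 24 (3 total).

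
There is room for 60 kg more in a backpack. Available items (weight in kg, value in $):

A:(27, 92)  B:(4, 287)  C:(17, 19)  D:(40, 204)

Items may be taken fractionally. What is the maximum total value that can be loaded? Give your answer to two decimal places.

Greedy by value/weight ratio, highest first.
Ratios (sorted): B 71.75, D 5.10, A 3.41, C 1.12
take B (4 @ 287); take D (40 @ 204); take 16/27 of A → 54.52. Capacity used 60/60.
Total value = 545.52

545.52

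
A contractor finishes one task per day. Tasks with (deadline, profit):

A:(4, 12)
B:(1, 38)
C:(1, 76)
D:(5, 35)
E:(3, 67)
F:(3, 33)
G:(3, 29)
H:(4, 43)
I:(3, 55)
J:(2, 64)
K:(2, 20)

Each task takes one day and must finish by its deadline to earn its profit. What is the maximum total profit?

Take jobs in profit order; each goes to the latest open slot no later than its deadline.
Profit order: C=76 E=67 J=64 I=55 H=43 B=38 D=35 F=33 G=29 K=20 A=12
Assign: C→slot 1, E→slot 3, J→slot 2, I skipped, H→slot 4, B skipped, D→slot 5, F skipped, G skipped, K skipped, A skipped.
Slots: [1:C] [2:J] [3:E] [4:H] [5:D]
Profit = 76 + 64 + 67 + 43 + 35 = 285

285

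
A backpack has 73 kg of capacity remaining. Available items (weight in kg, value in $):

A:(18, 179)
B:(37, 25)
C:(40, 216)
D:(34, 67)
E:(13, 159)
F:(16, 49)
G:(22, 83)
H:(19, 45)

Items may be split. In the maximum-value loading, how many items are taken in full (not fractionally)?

Ratios (sorted): E 12.23, A 9.94, C 5.40, G 3.77, F 3.06, H 2.37, D 1.97, B 0.68
take E (13 @ 159); take A (18 @ 179); take C (40 @ 216); take 2/22 of G → 7.55. Capacity used 73/73.
3 item(s) taken whole; one partial (take 2/22 of G).

3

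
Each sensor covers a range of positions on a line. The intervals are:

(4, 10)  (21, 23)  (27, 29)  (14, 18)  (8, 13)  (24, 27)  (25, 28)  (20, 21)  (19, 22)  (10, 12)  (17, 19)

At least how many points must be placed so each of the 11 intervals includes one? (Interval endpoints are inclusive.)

4

Process intervals by earliest right end; each time one isn't hit yet, stab at its right endpoint.
By right end: [4,10]  [10,12]  [8,13]  [14,18]  [17,19]  [20,21]  [19,22]  [21,23]  [24,27]  [25,28]  [27,29]
[4,10] uncovered → point at 10; [14,18] uncovered → point at 18; [20,21] uncovered → point at 21; [24,27] uncovered → point at 27.
Points: 10, 18, 21, 27 (4 total).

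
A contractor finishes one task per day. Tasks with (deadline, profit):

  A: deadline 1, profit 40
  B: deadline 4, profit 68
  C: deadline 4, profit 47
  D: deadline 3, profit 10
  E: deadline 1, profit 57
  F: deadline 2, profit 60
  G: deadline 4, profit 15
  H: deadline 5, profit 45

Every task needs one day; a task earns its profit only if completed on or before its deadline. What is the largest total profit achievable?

Sort by profit descending; place each in the latest free slot ≤ its deadline.
By profit: B(d4,68), F(d2,60), E(d1,57), C(d4,47), H(d5,45), A(d1,40), G(d4,15), D(d3,10)
B→slot 4; F→slot 2; E→slot 1; C→slot 3; H→slot 5; A skipped; G skipped; D skipped.
Profit = 57 + 60 + 47 + 68 + 45 = 277

277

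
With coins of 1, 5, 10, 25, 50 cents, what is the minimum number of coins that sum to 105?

3

Greedy: take as many of the largest coin as possible, then repeat with the remainder.
105 = 2×50 + 1×5
Total coins = 2 + 1 = 3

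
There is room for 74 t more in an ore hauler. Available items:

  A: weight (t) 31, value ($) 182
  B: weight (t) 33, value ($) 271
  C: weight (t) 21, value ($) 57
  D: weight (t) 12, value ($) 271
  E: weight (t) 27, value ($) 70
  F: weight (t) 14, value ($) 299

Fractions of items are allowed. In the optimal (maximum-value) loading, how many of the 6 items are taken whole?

3

Sort by value per unit weight and fill in that order.
Ratios (sorted): D 22.58, F 21.36, B 8.21, A 5.87, C 2.71, E 2.59
take D (12 @ 271); take F (14 @ 299); take B (33 @ 271); take 15/31 of A → 88.06. Capacity used 74/74.
3 item(s) taken whole; one partial (take 15/31 of A).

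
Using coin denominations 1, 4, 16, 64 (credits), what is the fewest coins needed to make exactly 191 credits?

11

Greedy: take as many of the largest coin as possible, then repeat with the remainder.
191 = 2×64 + 3×16 + 3×4 + 3×1
Total coins = 2 + 3 + 3 + 3 = 11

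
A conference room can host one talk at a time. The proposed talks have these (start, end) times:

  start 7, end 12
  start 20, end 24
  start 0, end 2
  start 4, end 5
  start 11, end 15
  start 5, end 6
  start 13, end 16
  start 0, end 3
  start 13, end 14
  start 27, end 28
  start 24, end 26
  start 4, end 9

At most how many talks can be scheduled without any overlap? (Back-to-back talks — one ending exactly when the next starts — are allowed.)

Greedy by earliest finish: after sorting by end time, pick each interval compatible with the last pick.
By end time: (0,2), (0,3), (4,5), (5,6), (4,9), (7,12), (13,14), (11,15), (13,16), (20,24), (24,26), (27,28).
Pick (0,2); next start ≥ 2 → (4,5); next start ≥ 5 → (5,6); next start ≥ 6 → (7,12); next start ≥ 12 → (13,14); next start ≥ 14 → (20,24); next start ≥ 24 → (24,26); next start ≥ 26 → (27,28).
Selected 8 talks.

8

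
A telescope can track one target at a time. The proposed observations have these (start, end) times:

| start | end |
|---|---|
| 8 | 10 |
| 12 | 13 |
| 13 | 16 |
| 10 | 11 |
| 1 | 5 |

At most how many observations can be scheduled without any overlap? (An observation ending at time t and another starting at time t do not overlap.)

5

Sorted by end: (1,5)  (8,10)  (10,11)  (12,13)  (13,16)
take (1,5); take (8,10); take (10,11); take (12,13); take (13,16).
Selected 5 observations.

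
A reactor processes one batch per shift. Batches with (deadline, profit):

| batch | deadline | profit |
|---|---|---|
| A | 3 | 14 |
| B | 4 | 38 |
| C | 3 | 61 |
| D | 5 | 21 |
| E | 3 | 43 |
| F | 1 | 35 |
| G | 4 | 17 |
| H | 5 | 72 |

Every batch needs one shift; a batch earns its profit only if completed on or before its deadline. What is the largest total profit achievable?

249

Take jobs in profit order; each goes to the latest open slot no later than its deadline.
By profit: H(d5,72), C(d3,61), E(d3,43), B(d4,38), F(d1,35), D(d5,21), G(d4,17), A(d3,14)
H→slot 5; C→slot 3; E→slot 2; B→slot 4; F→slot 1; D skipped; G skipped; A skipped.
Profit = 35 + 43 + 61 + 38 + 72 = 249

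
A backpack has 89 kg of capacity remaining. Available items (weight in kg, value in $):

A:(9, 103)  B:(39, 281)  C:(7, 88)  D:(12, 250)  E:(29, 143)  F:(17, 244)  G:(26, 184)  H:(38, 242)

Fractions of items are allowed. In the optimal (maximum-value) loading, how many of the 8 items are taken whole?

5

Order: D (250/12=20.83) > F (244/17=14.35) > C (88/7=12.57) > A (103/9=11.44) > B (281/39=7.21) > G (184/26=7.08) > H (242/38=6.37) > E (143/29=4.93)
Fill: take D (12 @ 250) → take F (17 @ 244) → take C (7 @ 88) → take A (9 @ 103) → take B (39 @ 281) → take 5/26 of G → 35.38; 89/89 used.
5 item(s) taken whole; one partial (take 5/26 of G).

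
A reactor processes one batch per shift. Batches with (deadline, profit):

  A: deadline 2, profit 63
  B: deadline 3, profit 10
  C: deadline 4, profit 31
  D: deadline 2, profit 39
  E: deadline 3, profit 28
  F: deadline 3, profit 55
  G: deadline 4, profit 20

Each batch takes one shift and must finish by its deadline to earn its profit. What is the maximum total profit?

188

Profit order: A=63 F=55 D=39 C=31 E=28 G=20 B=10
Assign: A→slot 2, F→slot 3, D→slot 1, C→slot 4, E skipped, G skipped, B skipped.
Slots: [1:D] [2:A] [3:F] [4:C]
Profit = 39 + 63 + 55 + 31 = 188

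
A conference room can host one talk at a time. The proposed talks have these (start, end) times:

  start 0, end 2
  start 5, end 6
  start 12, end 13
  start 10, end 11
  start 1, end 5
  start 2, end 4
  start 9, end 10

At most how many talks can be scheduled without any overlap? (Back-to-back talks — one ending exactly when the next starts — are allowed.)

6

By end time: (0,2), (2,4), (1,5), (5,6), (9,10), (10,11), (12,13).
Pick (0,2); next start ≥ 2 → (2,4); next start ≥ 4 → (5,6); next start ≥ 6 → (9,10); next start ≥ 10 → (10,11); next start ≥ 11 → (12,13).
Selected 6 talks.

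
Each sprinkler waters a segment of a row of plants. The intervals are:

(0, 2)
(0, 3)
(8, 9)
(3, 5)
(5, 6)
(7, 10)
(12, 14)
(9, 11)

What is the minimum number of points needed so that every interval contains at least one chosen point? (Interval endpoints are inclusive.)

4

Sorted: [0,2] [0,3] [3,5] [5,6] [8,9] [7,10] [9,11] [12,14]
{[0,2],[0,3]} hit by 2; {[3,5],[5,6]} hit by 5; {[8,9],[7,10],[9,11]} hit by 9; {[12,14]} hit by 14.
Points: 2, 5, 9, 14 (4 total).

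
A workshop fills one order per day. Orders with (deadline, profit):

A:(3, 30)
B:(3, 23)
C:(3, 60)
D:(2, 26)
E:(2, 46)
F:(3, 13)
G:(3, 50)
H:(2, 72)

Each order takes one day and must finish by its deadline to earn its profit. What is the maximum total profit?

Sort by profit descending; place each in the latest free slot ≤ its deadline.
Profit order: H=72 C=60 G=50 E=46 A=30 D=26 B=23 F=13
Assign: H→slot 2, C→slot 3, G→slot 1, E skipped, A skipped, D skipped, B skipped, F skipped.
Slots: [1:G] [2:H] [3:C]
Profit = 50 + 72 + 60 = 182

182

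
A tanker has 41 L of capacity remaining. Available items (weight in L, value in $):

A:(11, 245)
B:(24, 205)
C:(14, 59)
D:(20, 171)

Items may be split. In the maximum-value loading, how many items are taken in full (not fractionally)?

2

Sort by value per unit weight and fill in that order.
Ratios (sorted): A 22.27, D 8.55, B 8.54, C 4.21
take A (11 @ 245); take D (20 @ 171); take 10/24 of B → 85.42. Capacity used 41/41.
2 item(s) taken whole; one partial (take 10/24 of B).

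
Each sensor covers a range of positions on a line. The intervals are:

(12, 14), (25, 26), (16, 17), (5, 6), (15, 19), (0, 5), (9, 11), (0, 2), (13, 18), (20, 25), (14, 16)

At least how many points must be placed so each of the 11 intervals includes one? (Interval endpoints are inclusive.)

6

Sort by right endpoint; whenever an interval is uncovered, place a point at its right end.
Sorted: [0,2] [0,5] [5,6] [9,11] [12,14] [14,16] [16,17] [13,18] [15,19] [20,25] [25,26]
{[0,2],[0,5]} hit by 2; {[5,6]} hit by 6; {[9,11]} hit by 11; {[12,14],[14,16]} hit by 14; {[16,17],[13,18],[15,19]} hit by 17; {[20,25],[25,26]} hit by 25.
Points: 2, 6, 11, 14, 17, 25 (6 total).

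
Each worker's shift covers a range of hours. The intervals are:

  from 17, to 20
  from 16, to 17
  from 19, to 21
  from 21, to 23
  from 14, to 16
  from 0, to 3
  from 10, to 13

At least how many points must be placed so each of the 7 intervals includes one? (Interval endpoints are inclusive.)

Process intervals by earliest right end; each time one isn't hit yet, stab at its right endpoint.
Sorted: [0,3] [10,13] [14,16] [16,17] [17,20] [19,21] [21,23]
{[0,3]} hit by 3; {[10,13]} hit by 13; {[14,16],[16,17]} hit by 16; {[17,20],[19,21]} hit by 20; {[21,23]} hit by 23.
Points: 3, 13, 16, 20, 23 (5 total).

5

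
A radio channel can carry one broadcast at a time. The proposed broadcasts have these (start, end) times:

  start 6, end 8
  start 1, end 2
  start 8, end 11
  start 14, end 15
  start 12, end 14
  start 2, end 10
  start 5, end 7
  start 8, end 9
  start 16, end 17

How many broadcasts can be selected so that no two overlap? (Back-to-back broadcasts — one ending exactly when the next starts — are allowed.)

6

Sorted by end: (1,2)  (5,7)  (6,8)  (8,9)  (2,10)  (8,11)  (12,14)  (14,15)  (16,17)
take (1,2); take (5,7); take (8,9); skip (2,10); take (12,14); take (14,15); take (16,17).
Selected 6 broadcasts.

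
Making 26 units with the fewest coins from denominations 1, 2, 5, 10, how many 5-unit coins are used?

1

26 − 2×10→6 − 1×5→1 − 1×1→0
Count of 5: 1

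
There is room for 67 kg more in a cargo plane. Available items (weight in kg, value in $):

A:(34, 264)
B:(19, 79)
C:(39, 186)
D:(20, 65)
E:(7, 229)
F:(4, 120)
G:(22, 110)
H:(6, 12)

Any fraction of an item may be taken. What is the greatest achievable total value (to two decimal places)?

723.00

Ratios (sorted): E 32.71, F 30.00, A 7.76, G 5.00, C 4.77, B 4.16, D 3.25, H 2.00
take E (7 @ 229); take F (4 @ 120); take A (34 @ 264); take G (22 @ 110). Capacity used 67/67.
Total value = 723.00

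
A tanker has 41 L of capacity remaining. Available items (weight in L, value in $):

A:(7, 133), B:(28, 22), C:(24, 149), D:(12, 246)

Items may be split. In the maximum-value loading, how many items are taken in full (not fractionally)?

2

Sort by value per unit weight and fill in that order.
Ratios (sorted): D 20.50, A 19.00, C 6.21, B 0.79
take D (12 @ 246); take A (7 @ 133); take 22/24 of C → 136.58. Capacity used 41/41.
2 item(s) taken whole; one partial (take 22/24 of C).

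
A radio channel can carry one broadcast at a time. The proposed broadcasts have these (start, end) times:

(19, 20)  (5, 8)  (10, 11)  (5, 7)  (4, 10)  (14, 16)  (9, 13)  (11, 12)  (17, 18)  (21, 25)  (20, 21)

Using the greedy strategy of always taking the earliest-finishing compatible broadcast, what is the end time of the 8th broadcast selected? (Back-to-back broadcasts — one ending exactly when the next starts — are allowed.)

25

Greedy by earliest finish: after sorting by end time, pick each interval compatible with the last pick.
By end time: (5,7), (5,8), (4,10), (10,11), (11,12), (9,13), (14,16), (17,18), (19,20), (20,21), (21,25).
Pick (5,7); next start ≥ 7 → (10,11); next start ≥ 11 → (11,12); next start ≥ 12 → (14,16); next start ≥ 16 → (17,18); next start ≥ 18 → (19,20); next start ≥ 20 → (20,21); next start ≥ 21 → (21,25).
Selected: (5,7) (10,11) (11,12) (14,16) (17,18) (19,20) (20,21) (21,25)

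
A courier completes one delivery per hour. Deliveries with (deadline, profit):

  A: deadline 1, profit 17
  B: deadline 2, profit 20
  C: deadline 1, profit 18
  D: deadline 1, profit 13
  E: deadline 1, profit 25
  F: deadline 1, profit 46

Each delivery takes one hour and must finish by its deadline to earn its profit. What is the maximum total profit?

66

Sort by profit descending; place each in the latest free slot ≤ its deadline.
Profit order: F=46 E=25 B=20 C=18 A=17 D=13
Assign: F→slot 1, E skipped, B→slot 2, C skipped, A skipped, D skipped.
Slots: [1:F] [2:B]
Profit = 46 + 20 = 66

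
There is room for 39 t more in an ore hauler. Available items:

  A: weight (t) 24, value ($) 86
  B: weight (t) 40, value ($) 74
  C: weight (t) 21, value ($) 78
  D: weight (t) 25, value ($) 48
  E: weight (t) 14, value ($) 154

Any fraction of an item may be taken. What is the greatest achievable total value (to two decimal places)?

Order: E (154/14=11.00) > C (78/21=3.71) > A (86/24=3.58) > D (48/25=1.92) > B (74/40=1.85)
Fill: take E (14 @ 154) → take C (21 @ 78) → take 4/24 of A → 14.33; 39/39 used.
Total value = 246.33

246.33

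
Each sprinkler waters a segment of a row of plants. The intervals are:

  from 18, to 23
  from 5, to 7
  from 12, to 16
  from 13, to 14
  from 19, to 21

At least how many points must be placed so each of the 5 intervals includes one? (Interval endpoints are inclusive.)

Sorted: [5,7] [13,14] [12,16] [19,21] [18,23]
{[5,7]} hit by 7; {[13,14],[12,16]} hit by 14; {[19,21],[18,23]} hit by 21.
Points: 7, 14, 21 (3 total).

3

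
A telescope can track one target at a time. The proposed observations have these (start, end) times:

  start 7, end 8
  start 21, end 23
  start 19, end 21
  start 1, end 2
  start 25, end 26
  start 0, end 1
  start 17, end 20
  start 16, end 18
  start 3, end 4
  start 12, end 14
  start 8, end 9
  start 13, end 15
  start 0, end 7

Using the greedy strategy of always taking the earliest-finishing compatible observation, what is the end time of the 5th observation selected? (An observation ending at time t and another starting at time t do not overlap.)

Greedy by earliest finish: after sorting by end time, pick each interval compatible with the last pick.
Sorted by end: (0,1)  (1,2)  (3,4)  (0,7)  (7,8)  (8,9)  (12,14)  (13,15)  (16,18)  (17,20)  (19,21)  (21,23)  (25,26)
take (0,1); take (1,2); take (3,4); skip (0,7); take (7,8); take (8,9); take (12,14); take (16,18); skip (17,20); take (19,21); take (21,23); take (25,26).
Selected: (0,1) (1,2) (3,4) (7,8) (8,9) (12,14) (16,18) (19,21) (21,23) (25,26)

9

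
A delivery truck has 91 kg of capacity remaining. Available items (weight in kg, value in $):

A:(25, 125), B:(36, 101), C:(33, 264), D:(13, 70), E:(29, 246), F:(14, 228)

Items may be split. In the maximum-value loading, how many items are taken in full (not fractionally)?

4

Order: F (228/14=16.29) > E (246/29=8.48) > C (264/33=8.00) > D (70/13=5.38) > A (125/25=5.00) > B (101/36=2.81)
Fill: take F (14 @ 228) → take E (29 @ 246) → take C (33 @ 264) → take D (13 @ 70) → take 2/25 of A → 10.00; 91/91 used.
4 item(s) taken whole; one partial (take 2/25 of A).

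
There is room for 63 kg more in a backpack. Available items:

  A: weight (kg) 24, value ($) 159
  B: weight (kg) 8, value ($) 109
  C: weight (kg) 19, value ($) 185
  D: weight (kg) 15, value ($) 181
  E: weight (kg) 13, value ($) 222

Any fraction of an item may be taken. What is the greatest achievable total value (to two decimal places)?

Sort by value per unit weight and fill in that order.
Ratios (sorted): E 17.08, B 13.62, D 12.07, C 9.74, A 6.62
take E (13 @ 222); take B (8 @ 109); take D (15 @ 181); take C (19 @ 185); take 8/24 of A → 53.00. Capacity used 63/63.
Total value = 750.00

750.00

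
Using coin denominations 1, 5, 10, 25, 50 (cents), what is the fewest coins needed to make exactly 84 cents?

84 = 1×50 + 1×25 + 1×5 + 4×1
Total coins = 1 + 1 + 1 + 4 = 7

7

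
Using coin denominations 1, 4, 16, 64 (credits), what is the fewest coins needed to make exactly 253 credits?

10

Use the largest denomination that fits, subtract, and repeat.
253 − 3×64→61 − 3×16→13 − 3×4→1 − 1×1→0
Total coins = 3 + 3 + 3 + 1 = 10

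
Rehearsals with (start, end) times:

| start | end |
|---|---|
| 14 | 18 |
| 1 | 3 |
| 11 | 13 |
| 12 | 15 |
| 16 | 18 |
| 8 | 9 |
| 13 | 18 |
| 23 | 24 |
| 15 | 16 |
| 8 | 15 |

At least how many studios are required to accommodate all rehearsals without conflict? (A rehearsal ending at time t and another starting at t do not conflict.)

4

starts: [1, 8, 8, 11, 12, 13, 14, 15, 16, 23]
ends:   [3, 9, 13, 15, 15, 16, 18, 18, 18, 24]
s1→1 e3→0 s8→1 s8→2 e9→1 s11→2 s12→3 e13→2 s13→3 s14→4  — peak 4.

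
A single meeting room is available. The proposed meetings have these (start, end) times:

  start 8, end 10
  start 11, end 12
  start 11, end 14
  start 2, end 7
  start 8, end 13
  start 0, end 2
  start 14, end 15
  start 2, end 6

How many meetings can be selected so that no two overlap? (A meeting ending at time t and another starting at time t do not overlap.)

5

Sort by end time and greedily take each interval whose start is ≥ the last chosen end.
Sorted by end: (0,2)  (2,6)  (2,7)  (8,10)  (11,12)  (8,13)  (11,14)  (14,15)
take (0,2); take (2,6); take (8,10); take (11,12); take (14,15).
Selected 5 meetings.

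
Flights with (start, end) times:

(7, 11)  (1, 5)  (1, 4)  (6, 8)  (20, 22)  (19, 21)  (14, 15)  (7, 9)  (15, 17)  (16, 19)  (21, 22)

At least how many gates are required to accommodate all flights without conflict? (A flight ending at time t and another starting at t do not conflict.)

3

Count concurrent intervals with a sweep; the peak is the room count.
starts: [1, 1, 6, 7, 7, 14, 15, 16, 19, 20, 21]
ends:   [4, 5, 8, 9, 11, 15, 17, 19, 21, 22, 22]
s1→1 s1→2 e4→1 e5→0 s6→1 s7→2 s7→3  — peak 3.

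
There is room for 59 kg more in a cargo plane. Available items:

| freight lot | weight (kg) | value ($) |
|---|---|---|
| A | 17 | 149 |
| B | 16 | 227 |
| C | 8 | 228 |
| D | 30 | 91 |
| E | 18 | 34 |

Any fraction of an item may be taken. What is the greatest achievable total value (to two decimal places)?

658.60

Greedy by value/weight ratio, highest first.
Ratios (sorted): C 28.50, B 14.19, A 8.76, D 3.03, E 1.89
take C (8 @ 228); take B (16 @ 227); take A (17 @ 149); take 18/30 of D → 54.60. Capacity used 59/59.
Total value = 658.60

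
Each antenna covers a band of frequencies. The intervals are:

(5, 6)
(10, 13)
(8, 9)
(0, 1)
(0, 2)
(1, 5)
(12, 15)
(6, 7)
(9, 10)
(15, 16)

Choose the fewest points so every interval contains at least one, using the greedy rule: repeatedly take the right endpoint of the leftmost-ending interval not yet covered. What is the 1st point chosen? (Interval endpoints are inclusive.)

Process intervals by earliest right end; each time one isn't hit yet, stab at its right endpoint.
Sorted: [0,1] [0,2] [1,5] [5,6] [6,7] [8,9] [9,10] [10,13] [12,15] [15,16]
{[0,1],[0,2],[1,5]} hit by 1; {[5,6],[6,7]} hit by 6; {[8,9],[9,10]} hit by 9; {[10,13],[12,15]} hit by 13; {[15,16]} hit by 16.
Points: 1, 6, 9, 13, 16 (5 total).

1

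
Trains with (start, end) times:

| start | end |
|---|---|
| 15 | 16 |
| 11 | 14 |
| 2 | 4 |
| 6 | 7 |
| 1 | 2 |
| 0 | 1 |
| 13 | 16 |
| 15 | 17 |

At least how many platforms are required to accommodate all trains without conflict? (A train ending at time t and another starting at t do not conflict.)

Events (time:±→running): 0:+→1 1:-→0 1:+→1 2:-→0 2:+→1 4:-→0 6:+→1 7:-→0 11:+→1 13:+→2 14:-→1 15:+→2 15:+→3 … peak 3.

3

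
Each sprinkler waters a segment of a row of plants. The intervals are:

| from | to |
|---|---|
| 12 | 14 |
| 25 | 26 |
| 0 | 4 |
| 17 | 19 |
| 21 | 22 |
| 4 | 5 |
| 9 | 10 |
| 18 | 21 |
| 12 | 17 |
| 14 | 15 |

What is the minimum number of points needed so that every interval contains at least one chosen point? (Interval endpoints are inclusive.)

Sort by right endpoint; whenever an interval is uncovered, place a point at its right end.
Sorted: [0,4] [4,5] [9,10] [12,14] [14,15] [12,17] [17,19] [18,21] [21,22] [25,26]
{[0,4],[4,5]} hit by 4; {[9,10]} hit by 10; {[12,14],[14,15],[12,17]} hit by 14; {[17,19],[18,21]} hit by 19; {[21,22]} hit by 22; {[25,26]} hit by 26.
Points: 4, 10, 14, 19, 22, 26 (6 total).

6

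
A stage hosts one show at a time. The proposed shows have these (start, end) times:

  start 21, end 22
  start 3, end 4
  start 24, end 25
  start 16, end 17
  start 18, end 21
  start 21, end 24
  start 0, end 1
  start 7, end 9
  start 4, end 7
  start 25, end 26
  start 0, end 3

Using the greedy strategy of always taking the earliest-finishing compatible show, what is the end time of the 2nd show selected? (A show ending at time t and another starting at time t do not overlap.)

4

Greedy by earliest finish: after sorting by end time, pick each interval compatible with the last pick.
By end time: (0,1), (0,3), (3,4), (4,7), (7,9), (16,17), (18,21), (21,22), (21,24), (24,25), (25,26).
Pick (0,1); next start ≥ 1 → (3,4); next start ≥ 4 → (4,7); next start ≥ 7 → (7,9); next start ≥ 9 → (16,17); next start ≥ 17 → (18,21); next start ≥ 21 → (21,22); next start ≥ 22 → (24,25); next start ≥ 25 → (25,26).
Selected: (0,1) (3,4) (4,7) (7,9) (16,17) (18,21) (21,22) (24,25) (25,26)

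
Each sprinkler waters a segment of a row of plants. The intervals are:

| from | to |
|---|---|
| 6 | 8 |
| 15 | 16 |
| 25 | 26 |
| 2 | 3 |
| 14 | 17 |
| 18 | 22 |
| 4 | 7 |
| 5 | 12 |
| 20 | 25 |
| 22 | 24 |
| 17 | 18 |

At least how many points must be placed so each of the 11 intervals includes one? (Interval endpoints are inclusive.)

6

Sort by right endpoint; whenever an interval is uncovered, place a point at its right end.
By right end: [2,3]  [4,7]  [6,8]  [5,12]  [15,16]  [14,17]  [17,18]  [18,22]  [22,24]  [20,25]  [25,26]
[2,3] uncovered → point at 3; [4,7] uncovered → point at 7; [15,16] uncovered → point at 16; [17,18] uncovered → point at 18; [22,24] uncovered → point at 24; [25,26] uncovered → point at 26.
Points: 3, 7, 16, 18, 24, 26 (6 total).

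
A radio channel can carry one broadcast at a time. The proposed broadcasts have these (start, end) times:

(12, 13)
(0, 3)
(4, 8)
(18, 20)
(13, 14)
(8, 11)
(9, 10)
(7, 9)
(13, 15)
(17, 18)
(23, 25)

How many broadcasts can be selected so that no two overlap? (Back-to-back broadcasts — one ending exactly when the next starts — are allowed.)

Order by finish time; keep every interval that doesn't clash with the previous kept one.
By end time: (0,3), (4,8), (7,9), (9,10), (8,11), (12,13), (13,14), (13,15), (17,18), (18,20), (23,25).
Pick (0,3); next start ≥ 3 → (4,8); next start ≥ 8 → (9,10); next start ≥ 10 → (12,13); next start ≥ 13 → (13,14); next start ≥ 14 → (17,18); next start ≥ 18 → (18,20); next start ≥ 20 → (23,25).
Selected 8 broadcasts.

8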